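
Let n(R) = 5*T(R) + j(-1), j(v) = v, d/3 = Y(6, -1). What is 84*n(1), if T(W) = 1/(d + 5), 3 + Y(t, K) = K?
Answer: -144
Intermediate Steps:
Y(t, K) = -3 + K
d = -12 (d = 3*(-3 - 1) = 3*(-4) = -12)
T(W) = -1/7 (T(W) = 1/(-12 + 5) = 1/(-7) = -1/7)
n(R) = -12/7 (n(R) = 5*(-1/7) - 1 = -5/7 - 1 = -12/7)
84*n(1) = 84*(-12/7) = -144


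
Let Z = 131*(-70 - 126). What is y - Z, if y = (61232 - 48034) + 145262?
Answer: 184136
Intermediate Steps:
y = 158460 (y = 13198 + 145262 = 158460)
Z = -25676 (Z = 131*(-196) = -25676)
y - Z = 158460 - 1*(-25676) = 158460 + 25676 = 184136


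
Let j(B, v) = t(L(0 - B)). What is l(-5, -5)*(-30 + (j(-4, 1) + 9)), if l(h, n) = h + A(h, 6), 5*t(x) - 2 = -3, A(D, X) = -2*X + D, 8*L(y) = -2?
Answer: 2332/5 ≈ 466.40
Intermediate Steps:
L(y) = -¼ (L(y) = (⅛)*(-2) = -¼)
A(D, X) = D - 2*X
t(x) = -⅕ (t(x) = ⅖ + (⅕)*(-3) = ⅖ - ⅗ = -⅕)
j(B, v) = -⅕
l(h, n) = -12 + 2*h (l(h, n) = h + (h - 2*6) = h + (h - 12) = h + (-12 + h) = -12 + 2*h)
l(-5, -5)*(-30 + (j(-4, 1) + 9)) = (-12 + 2*(-5))*(-30 + (-⅕ + 9)) = (-12 - 10)*(-30 + 44/5) = -22*(-106/5) = 2332/5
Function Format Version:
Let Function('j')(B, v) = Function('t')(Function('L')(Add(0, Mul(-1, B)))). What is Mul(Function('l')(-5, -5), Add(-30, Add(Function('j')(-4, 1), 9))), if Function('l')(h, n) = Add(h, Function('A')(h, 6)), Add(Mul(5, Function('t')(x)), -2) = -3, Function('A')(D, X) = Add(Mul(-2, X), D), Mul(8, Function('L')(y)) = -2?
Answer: Rational(2332, 5) ≈ 466.40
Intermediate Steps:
Function('L')(y) = Rational(-1, 4) (Function('L')(y) = Mul(Rational(1, 8), -2) = Rational(-1, 4))
Function('A')(D, X) = Add(D, Mul(-2, X))
Function('t')(x) = Rational(-1, 5) (Function('t')(x) = Add(Rational(2, 5), Mul(Rational(1, 5), -3)) = Add(Rational(2, 5), Rational(-3, 5)) = Rational(-1, 5))
Function('j')(B, v) = Rational(-1, 5)
Function('l')(h, n) = Add(-12, Mul(2, h)) (Function('l')(h, n) = Add(h, Add(h, Mul(-2, 6))) = Add(h, Add(h, -12)) = Add(h, Add(-12, h)) = Add(-12, Mul(2, h)))
Mul(Function('l')(-5, -5), Add(-30, Add(Function('j')(-4, 1), 9))) = Mul(Add(-12, Mul(2, -5)), Add(-30, Add(Rational(-1, 5), 9))) = Mul(Add(-12, -10), Add(-30, Rational(44, 5))) = Mul(-22, Rational(-106, 5)) = Rational(2332, 5)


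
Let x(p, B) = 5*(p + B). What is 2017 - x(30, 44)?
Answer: 1647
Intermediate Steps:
x(p, B) = 5*B + 5*p (x(p, B) = 5*(B + p) = 5*B + 5*p)
2017 - x(30, 44) = 2017 - (5*44 + 5*30) = 2017 - (220 + 150) = 2017 - 1*370 = 2017 - 370 = 1647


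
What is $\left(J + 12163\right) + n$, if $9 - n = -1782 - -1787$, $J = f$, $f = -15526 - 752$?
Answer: $-4111$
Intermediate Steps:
$f = -16278$ ($f = -15526 - 752 = -16278$)
$J = -16278$
$n = 4$ ($n = 9 - \left(-1782 - -1787\right) = 9 - \left(-1782 + 1787\right) = 9 - 5 = 4$)
$\left(J + 12163\right) + n = \left(-16278 + 12163\right) + 4 = -4115 + 4 = -4111$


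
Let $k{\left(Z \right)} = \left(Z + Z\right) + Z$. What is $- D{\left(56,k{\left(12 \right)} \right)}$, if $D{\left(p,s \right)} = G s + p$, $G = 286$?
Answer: $-10352$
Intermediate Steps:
$k{\left(Z \right)} = 3 Z$ ($k{\left(Z \right)} = 2 Z + Z = 3 Z$)
$D{\left(p,s \right)} = p + 286 s$ ($D{\left(p,s \right)} = 286 s + p = p + 286 s$)
$- D{\left(56,k{\left(12 \right)} \right)} = - (56 + 286 \cdot 3 \cdot 12) = - (56 + 286 \cdot 36) = - (56 + 10296) = \left(-1\right) 10352 = -10352$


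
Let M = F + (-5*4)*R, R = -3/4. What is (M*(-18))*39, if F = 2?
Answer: -11934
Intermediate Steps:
R = -3/4 (R = -3*1/4 = -3/4 ≈ -0.75000)
M = 17 (M = 2 - 5*4*(-3/4) = 2 - 20*(-3/4) = 2 + 15 = 17)
(M*(-18))*39 = (17*(-18))*39 = -306*39 = -11934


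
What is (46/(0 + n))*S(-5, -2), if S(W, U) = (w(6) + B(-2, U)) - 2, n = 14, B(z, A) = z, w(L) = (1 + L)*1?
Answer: 69/7 ≈ 9.8571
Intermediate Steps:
w(L) = 1 + L
S(W, U) = 3 (S(W, U) = ((1 + 6) - 2) - 2 = (7 - 2) - 2 = 5 - 2 = 3)
(46/(0 + n))*S(-5, -2) = (46/(0 + 14))*3 = (46/14)*3 = (46*(1/14))*3 = (23/7)*3 = 69/7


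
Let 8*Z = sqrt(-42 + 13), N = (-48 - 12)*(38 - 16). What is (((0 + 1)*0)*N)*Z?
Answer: 0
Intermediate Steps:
N = -1320 (N = -60*22 = -1320)
Z = I*sqrt(29)/8 (Z = sqrt(-42 + 13)/8 = sqrt(-29)/8 = (I*sqrt(29))/8 = I*sqrt(29)/8 ≈ 0.67315*I)
(((0 + 1)*0)*N)*Z = (((0 + 1)*0)*(-1320))*(I*sqrt(29)/8) = ((1*0)*(-1320))*(I*sqrt(29)/8) = (0*(-1320))*(I*sqrt(29)/8) = 0*(I*sqrt(29)/8) = 0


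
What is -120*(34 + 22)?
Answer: -6720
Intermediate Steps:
-120*(34 + 22) = -120*56 = -6720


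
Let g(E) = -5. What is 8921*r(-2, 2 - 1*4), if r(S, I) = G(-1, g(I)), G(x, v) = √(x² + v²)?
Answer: 8921*√26 ≈ 45488.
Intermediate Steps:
G(x, v) = √(v² + x²)
r(S, I) = √26 (r(S, I) = √((-5)² + (-1)²) = √(25 + 1) = √26)
8921*r(-2, 2 - 1*4) = 8921*√26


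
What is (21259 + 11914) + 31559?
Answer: 64732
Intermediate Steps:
(21259 + 11914) + 31559 = 33173 + 31559 = 64732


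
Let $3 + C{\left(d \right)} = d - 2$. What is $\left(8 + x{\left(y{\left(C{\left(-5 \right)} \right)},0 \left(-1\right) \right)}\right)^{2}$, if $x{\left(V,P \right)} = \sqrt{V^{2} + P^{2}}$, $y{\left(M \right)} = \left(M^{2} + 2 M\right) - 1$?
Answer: $7569$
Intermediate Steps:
$C{\left(d \right)} = -5 + d$ ($C{\left(d \right)} = -3 + \left(d - 2\right) = -3 + \left(-2 + d\right) = -5 + d$)
$y{\left(M \right)} = -1 + M^{2} + 2 M$
$x{\left(V,P \right)} = \sqrt{P^{2} + V^{2}}$
$\left(8 + x{\left(y{\left(C{\left(-5 \right)} \right)},0 \left(-1\right) \right)}\right)^{2} = \left(8 + \sqrt{\left(0 \left(-1\right)\right)^{2} + \left(-1 + \left(-5 - 5\right)^{2} + 2 \left(-5 - 5\right)\right)^{2}}\right)^{2} = \left(8 + \sqrt{0^{2} + \left(-1 + \left(-10\right)^{2} + 2 \left(-10\right)\right)^{2}}\right)^{2} = \left(8 + \sqrt{0 + \left(-1 + 100 - 20\right)^{2}}\right)^{2} = \left(8 + \sqrt{0 + 79^{2}}\right)^{2} = \left(8 + \sqrt{0 + 6241}\right)^{2} = \left(8 + \sqrt{6241}\right)^{2} = \left(8 + 79\right)^{2} = 87^{2} = 7569$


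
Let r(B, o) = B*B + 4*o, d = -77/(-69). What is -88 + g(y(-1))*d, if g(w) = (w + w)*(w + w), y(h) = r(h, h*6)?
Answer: 6820/3 ≈ 2273.3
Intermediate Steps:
d = 77/69 (d = -77*(-1/69) = 77/69 ≈ 1.1159)
r(B, o) = B² + 4*o
y(h) = h² + 24*h (y(h) = h² + 4*(h*6) = h² + 4*(6*h) = h² + 24*h)
g(w) = 4*w² (g(w) = (2*w)*(2*w) = 4*w²)
-88 + g(y(-1))*d = -88 + (4*(-(24 - 1))²)*(77/69) = -88 + (4*(-1*23)²)*(77/69) = -88 + (4*(-23)²)*(77/69) = -88 + (4*529)*(77/69) = -88 + 2116*(77/69) = -88 + 7084/3 = 6820/3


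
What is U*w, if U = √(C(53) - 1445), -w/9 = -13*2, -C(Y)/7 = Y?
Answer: 468*I*√454 ≈ 9971.8*I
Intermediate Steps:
C(Y) = -7*Y
w = 234 (w = -(-117)*2 = -9*(-26) = 234)
U = 2*I*√454 (U = √(-7*53 - 1445) = √(-371 - 1445) = √(-1816) = 2*I*√454 ≈ 42.615*I)
U*w = (2*I*√454)*234 = 468*I*√454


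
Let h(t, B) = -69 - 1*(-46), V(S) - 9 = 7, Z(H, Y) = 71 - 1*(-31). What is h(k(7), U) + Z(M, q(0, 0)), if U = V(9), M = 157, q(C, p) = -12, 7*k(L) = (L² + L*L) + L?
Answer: 79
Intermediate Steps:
k(L) = L/7 + 2*L²/7 (k(L) = ((L² + L*L) + L)/7 = ((L² + L²) + L)/7 = (2*L² + L)/7 = (L + 2*L²)/7 = L/7 + 2*L²/7)
Z(H, Y) = 102 (Z(H, Y) = 71 + 31 = 102)
V(S) = 16 (V(S) = 9 + 7 = 16)
U = 16
h(t, B) = -23 (h(t, B) = -69 + 46 = -23)
h(k(7), U) + Z(M, q(0, 0)) = -23 + 102 = 79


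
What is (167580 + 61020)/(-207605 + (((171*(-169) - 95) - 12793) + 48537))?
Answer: -45720/40171 ≈ -1.1381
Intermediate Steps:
(167580 + 61020)/(-207605 + (((171*(-169) - 95) - 12793) + 48537)) = 228600/(-207605 + (((-28899 - 95) - 12793) + 48537)) = 228600/(-207605 + ((-28994 - 12793) + 48537)) = 228600/(-207605 + (-41787 + 48537)) = 228600/(-207605 + 6750) = 228600/(-200855) = 228600*(-1/200855) = -45720/40171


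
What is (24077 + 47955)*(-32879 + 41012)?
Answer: 585836256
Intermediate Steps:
(24077 + 47955)*(-32879 + 41012) = 72032*8133 = 585836256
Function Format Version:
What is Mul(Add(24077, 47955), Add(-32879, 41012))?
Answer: 585836256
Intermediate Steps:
Mul(Add(24077, 47955), Add(-32879, 41012)) = Mul(72032, 8133) = 585836256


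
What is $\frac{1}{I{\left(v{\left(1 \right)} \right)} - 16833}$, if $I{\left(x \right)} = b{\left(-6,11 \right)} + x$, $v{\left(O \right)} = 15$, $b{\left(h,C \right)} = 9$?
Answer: $- \frac{1}{16809} \approx -5.9492 \cdot 10^{-5}$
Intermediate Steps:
$I{\left(x \right)} = 9 + x$
$\frac{1}{I{\left(v{\left(1 \right)} \right)} - 16833} = \frac{1}{\left(9 + 15\right) - 16833} = \frac{1}{24 - 16833} = \frac{1}{-16809} = - \frac{1}{16809}$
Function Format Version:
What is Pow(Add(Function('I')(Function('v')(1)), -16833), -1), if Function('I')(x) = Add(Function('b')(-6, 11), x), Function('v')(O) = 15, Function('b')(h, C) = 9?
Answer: Rational(-1, 16809) ≈ -5.9492e-5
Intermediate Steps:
Function('I')(x) = Add(9, x)
Pow(Add(Function('I')(Function('v')(1)), -16833), -1) = Pow(Add(Add(9, 15), -16833), -1) = Pow(Add(24, -16833), -1) = Pow(-16809, -1) = Rational(-1, 16809)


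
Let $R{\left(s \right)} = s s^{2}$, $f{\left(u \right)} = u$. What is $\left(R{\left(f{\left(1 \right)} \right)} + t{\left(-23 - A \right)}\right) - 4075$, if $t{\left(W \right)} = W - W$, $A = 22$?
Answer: $-4074$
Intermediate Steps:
$t{\left(W \right)} = 0$
$R{\left(s \right)} = s^{3}$
$\left(R{\left(f{\left(1 \right)} \right)} + t{\left(-23 - A \right)}\right) - 4075 = \left(1^{3} + 0\right) - 4075 = \left(1 + 0\right) - 4075 = 1 - 4075 = -4074$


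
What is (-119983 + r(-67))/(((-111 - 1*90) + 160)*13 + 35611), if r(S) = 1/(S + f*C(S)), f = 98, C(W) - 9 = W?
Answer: -345011117/100866789 ≈ -3.4205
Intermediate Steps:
C(W) = 9 + W
r(S) = 1/(882 + 99*S) (r(S) = 1/(S + 98*(9 + S)) = 1/(S + (882 + 98*S)) = 1/(882 + 99*S))
(-119983 + r(-67))/(((-111 - 1*90) + 160)*13 + 35611) = (-119983 + 1/(9*(98 + 11*(-67))))/(((-111 - 1*90) + 160)*13 + 35611) = (-119983 + 1/(9*(98 - 737)))/(((-111 - 90) + 160)*13 + 35611) = (-119983 + (1/9)/(-639))/((-201 + 160)*13 + 35611) = (-119983 + (1/9)*(-1/639))/(-41*13 + 35611) = (-119983 - 1/5751)/(-533 + 35611) = -690022234/5751/35078 = -690022234/5751*1/35078 = -345011117/100866789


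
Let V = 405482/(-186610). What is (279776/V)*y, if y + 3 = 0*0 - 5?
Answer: 29833713920/28963 ≈ 1.0301e+6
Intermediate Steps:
V = -202741/93305 (V = 405482*(-1/186610) = -202741/93305 ≈ -2.1729)
y = -8 (y = -3 + (0*0 - 5) = -3 + (0 - 5) = -3 - 5 = -8)
(279776/V)*y = (279776/(-202741/93305))*(-8) = (279776*(-93305/202741))*(-8) = -3729214240/28963*(-8) = 29833713920/28963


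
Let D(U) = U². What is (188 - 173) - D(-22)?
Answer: -469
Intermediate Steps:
(188 - 173) - D(-22) = (188 - 173) - 1*(-22)² = 15 - 1*484 = 15 - 484 = -469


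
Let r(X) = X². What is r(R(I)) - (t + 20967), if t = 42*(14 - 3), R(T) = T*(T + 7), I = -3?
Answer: -21285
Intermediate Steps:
R(T) = T*(7 + T)
t = 462 (t = 42*11 = 462)
r(R(I)) - (t + 20967) = (-3*(7 - 3))² - (462 + 20967) = (-3*4)² - 1*21429 = (-12)² - 21429 = 144 - 21429 = -21285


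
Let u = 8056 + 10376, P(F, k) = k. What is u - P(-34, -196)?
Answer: 18628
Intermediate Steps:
u = 18432
u - P(-34, -196) = 18432 - 1*(-196) = 18432 + 196 = 18628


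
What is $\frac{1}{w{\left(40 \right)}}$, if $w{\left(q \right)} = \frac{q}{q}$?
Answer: $1$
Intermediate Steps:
$w{\left(q \right)} = 1$
$\frac{1}{w{\left(40 \right)}} = 1^{-1} = 1$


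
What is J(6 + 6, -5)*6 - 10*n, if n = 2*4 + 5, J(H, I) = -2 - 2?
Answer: -154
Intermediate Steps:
J(H, I) = -4
n = 13 (n = 8 + 5 = 13)
J(6 + 6, -5)*6 - 10*n = -4*6 - 10*13 = -24 - 130 = -154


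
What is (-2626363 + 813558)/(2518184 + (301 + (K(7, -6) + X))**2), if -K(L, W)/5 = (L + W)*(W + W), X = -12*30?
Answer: -362561/503637 ≈ -0.71989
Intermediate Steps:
X = -360
K(L, W) = -10*W*(L + W) (K(L, W) = -5*(L + W)*(W + W) = -5*(L + W)*2*W = -10*W*(L + W))
(-2626363 + 813558)/(2518184 + (301 + (K(7, -6) + X))**2) = (-2626363 + 813558)/(2518184 + (301 + (-10*(-6)*(7 - 6) - 360))**2) = -1812805/(2518184 + (301 + (-10*(-6)*1 - 360))**2) = -1812805/(2518184 + (301 + (60 - 360))**2) = -1812805/(2518184 + (301 - 300)**2) = -1812805/(2518184 + 1**2) = -1812805/(2518184 + 1) = -1812805/2518185 = -1812805*1/2518185 = -362561/503637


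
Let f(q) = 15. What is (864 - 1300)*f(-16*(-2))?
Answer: -6540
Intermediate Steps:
(864 - 1300)*f(-16*(-2)) = (864 - 1300)*15 = -436*15 = -6540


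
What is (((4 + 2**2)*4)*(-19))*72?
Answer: -43776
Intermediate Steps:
(((4 + 2**2)*4)*(-19))*72 = (((4 + 4)*4)*(-19))*72 = ((8*4)*(-19))*72 = (32*(-19))*72 = -608*72 = -43776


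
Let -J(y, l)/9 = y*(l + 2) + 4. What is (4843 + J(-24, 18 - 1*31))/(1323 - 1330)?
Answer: -2431/7 ≈ -347.29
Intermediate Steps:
J(y, l) = -36 - 9*y*(2 + l) (J(y, l) = -9*(y*(l + 2) + 4) = -9*(y*(2 + l) + 4) = -9*(4 + y*(2 + l)) = -36 - 9*y*(2 + l))
(4843 + J(-24, 18 - 1*31))/(1323 - 1330) = (4843 + (-36 - 18*(-24) - 9*(18 - 1*31)*(-24)))/(1323 - 1330) = (4843 + (-36 + 432 - 9*(18 - 31)*(-24)))/(-7) = (4843 + (-36 + 432 - 9*(-13)*(-24)))*(-⅐) = (4843 + (-36 + 432 - 2808))*(-⅐) = (4843 - 2412)*(-⅐) = 2431*(-⅐) = -2431/7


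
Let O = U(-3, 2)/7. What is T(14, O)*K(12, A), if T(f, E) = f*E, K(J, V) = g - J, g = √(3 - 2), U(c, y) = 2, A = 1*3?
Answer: -44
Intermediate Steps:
A = 3
O = 2/7 ≈ 0.28571
g = 1 (g = √1 = 1)
K(J, V) = 1 - J
T(f, E) = E*f
T(14, O)*K(12, A) = ((2/7)*14)*(1 - 1*12) = 4*(1 - 12) = 4*(-11) = -44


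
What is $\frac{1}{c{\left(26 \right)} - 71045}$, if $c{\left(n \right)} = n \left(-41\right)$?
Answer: $- \frac{1}{72111} \approx -1.3868 \cdot 10^{-5}$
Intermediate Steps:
$c{\left(n \right)} = - 41 n$
$\frac{1}{c{\left(26 \right)} - 71045} = \frac{1}{\left(-41\right) 26 - 71045} = \frac{1}{-1066 - 71045} = \frac{1}{-72111} = - \frac{1}{72111}$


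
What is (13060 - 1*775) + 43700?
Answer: 55985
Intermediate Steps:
(13060 - 1*775) + 43700 = (13060 - 775) + 43700 = 12285 + 43700 = 55985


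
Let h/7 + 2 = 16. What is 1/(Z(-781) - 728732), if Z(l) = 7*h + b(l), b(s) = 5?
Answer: -1/728041 ≈ -1.3735e-6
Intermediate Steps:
h = 98 (h = -14 + 7*16 = -14 + 112 = 98)
Z(l) = 691 (Z(l) = 7*98 + 5 = 686 + 5 = 691)
1/(Z(-781) - 728732) = 1/(691 - 728732) = 1/(-728041) = -1/728041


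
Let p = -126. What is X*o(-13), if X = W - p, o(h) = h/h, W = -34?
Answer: 92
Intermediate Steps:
o(h) = 1
X = 92 (X = -34 - 1*(-126) = -34 + 126 = 92)
X*o(-13) = 92*1 = 92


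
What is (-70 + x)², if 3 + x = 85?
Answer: 144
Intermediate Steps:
x = 82 (x = -3 + 85 = 82)
(-70 + x)² = (-70 + 82)² = 12² = 144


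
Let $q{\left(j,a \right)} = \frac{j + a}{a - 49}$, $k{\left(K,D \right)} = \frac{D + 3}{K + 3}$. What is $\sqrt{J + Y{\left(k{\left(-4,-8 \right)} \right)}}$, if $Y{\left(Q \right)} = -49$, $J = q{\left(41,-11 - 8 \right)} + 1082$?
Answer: $\frac{\sqrt{1193774}}{34} \approx 32.135$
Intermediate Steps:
$k{\left(K,D \right)} = \frac{3 + D}{3 + K}$
$q{\left(j,a \right)} = \frac{a + j}{-49 + a}$
$J = \frac{36777}{34}$ ($J = \frac{\left(-11 - 8\right) + 41}{-49 - 19} + 1082 = \frac{-19 + 41}{-49 - 19} + 1082 = \frac{1}{-68} \cdot 22 + 1082 = \left(- \frac{1}{68}\right) 22 + 1082 = - \frac{11}{34} + 1082 = \frac{36777}{34} \approx 1081.7$)
$\sqrt{J + Y{\left(k{\left(-4,-8 \right)} \right)}} = \sqrt{\frac{36777}{34} - 49} = \sqrt{\frac{35111}{34}} = \frac{\sqrt{1193774}}{34}$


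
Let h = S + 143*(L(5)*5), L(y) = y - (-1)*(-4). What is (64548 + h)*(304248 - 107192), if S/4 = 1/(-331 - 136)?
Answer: 6005836706752/467 ≈ 1.2860e+10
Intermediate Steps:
L(y) = -4 + y (L(y) = y - 1*4 = y - 4 = -4 + y)
S = -4/467 (S = 4/(-331 - 136) = 4/(-467) = 4*(-1/467) = -4/467 ≈ -0.0085653)
h = 333901/467 (h = -4/467 + 143*((-4 + 5)*5) = -4/467 + 143*(1*5) = -4/467 + 143*5 = -4/467 + 715 = 333901/467 ≈ 714.99)
(64548 + h)*(304248 - 107192) = (64548 + 333901/467)*(304248 - 107192) = (30477817/467)*197056 = 6005836706752/467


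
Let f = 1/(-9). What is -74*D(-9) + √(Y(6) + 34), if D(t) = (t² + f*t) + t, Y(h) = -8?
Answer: -5402 + √26 ≈ -5396.9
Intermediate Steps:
f = -⅑ (f = 1*(-⅑) = -⅑ ≈ -0.11111)
D(t) = t² + 8*t/9 (D(t) = (t² - t/9) + t = t² + 8*t/9)
-74*D(-9) + √(Y(6) + 34) = -74*(-9)*(8 + 9*(-9))/9 + √(-8 + 34) = -74*(-9)*(8 - 81)/9 + √26 = -74*(-9)*(-73)/9 + √26 = -74*73 + √26 = -5402 + √26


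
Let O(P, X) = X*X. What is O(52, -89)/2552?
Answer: 7921/2552 ≈ 3.1038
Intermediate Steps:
O(P, X) = X²
O(52, -89)/2552 = (-89)²/2552 = 7921*(1/2552) = 7921/2552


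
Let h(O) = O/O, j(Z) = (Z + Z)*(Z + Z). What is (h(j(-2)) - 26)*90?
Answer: -2250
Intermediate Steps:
j(Z) = 4*Z² (j(Z) = (2*Z)*(2*Z) = 4*Z²)
h(O) = 1
(h(j(-2)) - 26)*90 = (1 - 26)*90 = -25*90 = -2250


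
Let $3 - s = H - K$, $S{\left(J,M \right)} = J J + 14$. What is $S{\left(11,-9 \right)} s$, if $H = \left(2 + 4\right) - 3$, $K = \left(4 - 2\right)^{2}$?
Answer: $540$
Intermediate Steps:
$K = 4$ ($K = 2^{2} = 4$)
$S{\left(J,M \right)} = 14 + J^{2}$ ($S{\left(J,M \right)} = J^{2} + 14 = 14 + J^{2}$)
$H = 3$ ($H = 6 - 3 = 3$)
$s = 4$ ($s = 3 - \left(3 - 4\right) = 3 - -1 = 3 + 1 = 4$)
$S{\left(11,-9 \right)} s = \left(14 + 11^{2}\right) 4 = \left(14 + 121\right) 4 = 135 \cdot 4 = 540$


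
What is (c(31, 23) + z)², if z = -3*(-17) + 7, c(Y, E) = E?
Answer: 6561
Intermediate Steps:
z = 58 (z = 51 + 7 = 58)
(c(31, 23) + z)² = (23 + 58)² = 81² = 6561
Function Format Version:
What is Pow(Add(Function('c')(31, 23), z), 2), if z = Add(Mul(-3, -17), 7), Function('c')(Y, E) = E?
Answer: 6561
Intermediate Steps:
z = 58 (z = Add(51, 7) = 58)
Pow(Add(Function('c')(31, 23), z), 2) = Pow(Add(23, 58), 2) = Pow(81, 2) = 6561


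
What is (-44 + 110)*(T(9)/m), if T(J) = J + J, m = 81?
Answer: 44/3 ≈ 14.667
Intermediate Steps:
T(J) = 2*J
(-44 + 110)*(T(9)/m) = (-44 + 110)*((2*9)/81) = 66*(18*(1/81)) = 66*(2/9) = 44/3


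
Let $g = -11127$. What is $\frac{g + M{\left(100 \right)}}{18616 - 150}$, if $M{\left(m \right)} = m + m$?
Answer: $- \frac{1561}{2638} \approx -0.59174$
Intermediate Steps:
$M{\left(m \right)} = 2 m$
$\frac{g + M{\left(100 \right)}}{18616 - 150} = \frac{-11127 + 2 \cdot 100}{18616 - 150} = \frac{-11127 + 200}{18616 - 150} = - \frac{10927}{18466} = \left(-10927\right) \frac{1}{18466} = - \frac{1561}{2638}$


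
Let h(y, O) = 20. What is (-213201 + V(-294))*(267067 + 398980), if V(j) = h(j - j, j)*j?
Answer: -145918242807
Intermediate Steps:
V(j) = 20*j
(-213201 + V(-294))*(267067 + 398980) = (-213201 + 20*(-294))*(267067 + 398980) = (-213201 - 5880)*666047 = -219081*666047 = -145918242807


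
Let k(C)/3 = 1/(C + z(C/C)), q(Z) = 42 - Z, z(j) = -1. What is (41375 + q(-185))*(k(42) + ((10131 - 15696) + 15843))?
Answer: 17531124402/41 ≈ 4.2759e+8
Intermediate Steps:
k(C) = 3/(-1 + C) (k(C) = 3/(C - 1) = 3/(-1 + C))
(41375 + q(-185))*(k(42) + ((10131 - 15696) + 15843)) = (41375 + (42 - 1*(-185)))*(3/(-1 + 42) + ((10131 - 15696) + 15843)) = (41375 + (42 + 185))*(3/41 + (-5565 + 15843)) = (41375 + 227)*(3*(1/41) + 10278) = 41602*(3/41 + 10278) = 41602*(421401/41) = 17531124402/41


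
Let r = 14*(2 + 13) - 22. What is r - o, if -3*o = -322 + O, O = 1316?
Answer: 1558/3 ≈ 519.33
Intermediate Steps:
o = -994/3 (o = -(-322 + 1316)/3 = -⅓*994 = -994/3 ≈ -331.33)
r = 188 (r = 14*15 - 22 = 210 - 22 = 188)
r - o = 188 - 1*(-994/3) = 188 + 994/3 = 1558/3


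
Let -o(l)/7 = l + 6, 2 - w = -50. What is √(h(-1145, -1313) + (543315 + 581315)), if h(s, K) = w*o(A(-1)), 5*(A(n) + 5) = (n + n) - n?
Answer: √28108470/5 ≈ 1060.3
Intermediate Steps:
A(n) = -5 + n/5 (A(n) = -5 + ((n + n) - n)/5 = -5 + (2*n - n)/5 = -5 + n/5)
w = 52 (w = 2 - 1*(-50) = 2 + 50 = 52)
o(l) = -42 - 7*l (o(l) = -7*(l + 6) = -7*(6 + l) = -42 - 7*l)
h(s, K) = -1456/5 (h(s, K) = 52*(-42 - 7*(-5 + (⅕)*(-1))) = 52*(-42 - 7*(-5 - ⅕)) = 52*(-42 - 7*(-26/5)) = 52*(-42 + 182/5) = 52*(-28/5) = -1456/5)
√(h(-1145, -1313) + (543315 + 581315)) = √(-1456/5 + (543315 + 581315)) = √(-1456/5 + 1124630) = √(5621694/5) = √28108470/5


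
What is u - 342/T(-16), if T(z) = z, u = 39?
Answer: 483/8 ≈ 60.375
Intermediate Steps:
u - 342/T(-16) = 39 - 342/(-16) = 39 - 342*(-1/16) = 39 + 171/8 = 483/8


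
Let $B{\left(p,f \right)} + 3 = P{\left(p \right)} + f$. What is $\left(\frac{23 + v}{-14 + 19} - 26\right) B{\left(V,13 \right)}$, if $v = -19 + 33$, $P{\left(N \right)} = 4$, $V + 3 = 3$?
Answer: $- \frac{1302}{5} \approx -260.4$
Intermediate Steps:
$V = 0$ ($V = -3 + 3 = 0$)
$B{\left(p,f \right)} = 1 + f$ ($B{\left(p,f \right)} = -3 + \left(4 + f\right) = 1 + f$)
$v = 14$
$\left(\frac{23 + v}{-14 + 19} - 26\right) B{\left(V,13 \right)} = \left(\frac{23 + 14}{-14 + 19} - 26\right) \left(1 + 13\right) = \left(\frac{37}{5} - 26\right) 14 = \left(- \frac{93}{5}\right) 14 = - \frac{1302}{5}$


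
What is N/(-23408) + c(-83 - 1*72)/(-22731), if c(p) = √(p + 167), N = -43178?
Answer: 21589/11704 - 2*√3/22731 ≈ 1.8444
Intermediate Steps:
c(p) = √(167 + p)
N/(-23408) + c(-83 - 1*72)/(-22731) = -43178/(-23408) + √(167 + (-83 - 1*72))/(-22731) = -43178*(-1/23408) + √(167 + (-83 - 72))*(-1/22731) = 21589/11704 + √(167 - 155)*(-1/22731) = 21589/11704 + √12*(-1/22731) = 21589/11704 + (2*√3)*(-1/22731) = 21589/11704 - 2*√3/22731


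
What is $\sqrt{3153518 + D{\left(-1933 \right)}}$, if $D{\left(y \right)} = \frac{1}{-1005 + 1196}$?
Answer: $\frac{\sqrt{115043490349}}{191} \approx 1775.8$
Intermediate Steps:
$D{\left(y \right)} = \frac{1}{191}$
$\sqrt{3153518 + D{\left(-1933 \right)}} = \sqrt{3153518 + \frac{1}{191}} = \sqrt{\frac{602321939}{191}} = \frac{\sqrt{115043490349}}{191}$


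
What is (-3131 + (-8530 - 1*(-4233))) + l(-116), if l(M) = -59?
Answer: -7487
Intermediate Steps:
(-3131 + (-8530 - 1*(-4233))) + l(-116) = (-3131 + (-8530 - 1*(-4233))) - 59 = (-3131 + (-8530 + 4233)) - 59 = (-3131 - 4297) - 59 = -7428 - 59 = -7487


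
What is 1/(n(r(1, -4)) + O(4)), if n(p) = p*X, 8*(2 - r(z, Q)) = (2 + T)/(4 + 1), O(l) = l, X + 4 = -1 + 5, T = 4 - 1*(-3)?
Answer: 1/4 ≈ 0.25000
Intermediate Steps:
T = 7 (T = 4 + 3 = 7)
X = 0 (X = -4 + (-1 + 5) = -4 + 4 = 0)
r(z, Q) = 71/40 (r(z, Q) = 2 - (2 + 7)/(8*(4 + 1)) = 2 - 9/(8*5) = 2 - 1/8*9/5 = 2 - 9/40 = 71/40)
n(p) = 0 (n(p) = p*0 = 0)
1/(n(r(1, -4)) + O(4)) = 1/(0 + 4) = 1/4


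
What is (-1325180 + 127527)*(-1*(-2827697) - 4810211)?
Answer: 2374363839642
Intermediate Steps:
(-1325180 + 127527)*(-1*(-2827697) - 4810211) = -1197653*(2827697 - 4810211) = -1197653*(-1982514) = 2374363839642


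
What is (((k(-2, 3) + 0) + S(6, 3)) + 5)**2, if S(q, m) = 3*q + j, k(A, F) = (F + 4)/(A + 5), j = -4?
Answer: 4096/9 ≈ 455.11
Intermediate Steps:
k(A, F) = (4 + F)/(5 + A)
S(q, m) = -4 + 3*q (S(q, m) = 3*q - 4 = -4 + 3*q)
(((k(-2, 3) + 0) + S(6, 3)) + 5)**2 = ((((4 + 3)/(5 - 2) + 0) + (-4 + 3*6)) + 5)**2 = (((7/3 + 0) + (-4 + 18)) + 5)**2 = ((((1/3)*7 + 0) + 14) + 5)**2 = (((7/3 + 0) + 14) + 5)**2 = ((7/3 + 14) + 5)**2 = (49/3 + 5)**2 = (64/3)**2 = 4096/9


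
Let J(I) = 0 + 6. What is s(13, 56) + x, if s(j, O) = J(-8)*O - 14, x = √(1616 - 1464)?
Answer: 322 + 2*√38 ≈ 334.33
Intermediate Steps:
J(I) = 6
x = 2*√38 (x = √152 = 2*√38 ≈ 12.329)
s(j, O) = -14 + 6*O (s(j, O) = 6*O - 14 = -14 + 6*O)
s(13, 56) + x = (-14 + 6*56) + 2*√38 = (-14 + 336) + 2*√38 = 322 + 2*√38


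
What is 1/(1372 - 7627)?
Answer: -1/6255 ≈ -0.00015987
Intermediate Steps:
1/(1372 - 7627) = 1/(-6255) = -1/6255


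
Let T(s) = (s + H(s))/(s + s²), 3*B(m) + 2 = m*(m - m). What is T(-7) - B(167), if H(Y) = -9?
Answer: 2/7 ≈ 0.28571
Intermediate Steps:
B(m) = -⅔ (B(m) = -⅔ + (m*(m - m))/3 = -⅔ + (m*0)/3 = -⅔ + (⅓)*0 = -⅔ + 0 = -⅔)
T(s) = (-9 + s)/(s + s²) (T(s) = (s - 9)/(s + s²) = (-9 + s)/(s + s²))
T(-7) - B(167) = (-9 - 7)/((-7)*(1 - 7)) - 1*(-⅔) = -⅐*(-16)/(-6) + ⅔ = -⅐*(-⅙)*(-16) + ⅔ = -8/21 + ⅔ = 2/7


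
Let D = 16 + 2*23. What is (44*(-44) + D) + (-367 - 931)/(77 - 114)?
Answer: -68040/37 ≈ -1838.9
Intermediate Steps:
D = 62 (D = 16 + 46 = 62)
(44*(-44) + D) + (-367 - 931)/(77 - 114) = (44*(-44) + 62) + (-367 - 931)/(77 - 114) = (-1936 + 62) - 1298/(-37) = -1874 - 1298*(-1/37) = -1874 + 1298/37 = -68040/37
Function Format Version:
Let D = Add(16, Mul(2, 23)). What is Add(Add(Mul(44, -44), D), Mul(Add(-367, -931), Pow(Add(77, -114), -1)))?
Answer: Rational(-68040, 37) ≈ -1838.9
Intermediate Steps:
D = 62 (D = Add(16, 46) = 62)
Add(Add(Mul(44, -44), D), Mul(Add(-367, -931), Pow(Add(77, -114), -1))) = Add(Add(Mul(44, -44), 62), Mul(Add(-367, -931), Pow(Add(77, -114), -1))) = Add(Add(-1936, 62), Mul(-1298, Pow(-37, -1))) = Add(-1874, Mul(-1298, Rational(-1, 37))) = Add(-1874, Rational(1298, 37)) = Rational(-68040, 37)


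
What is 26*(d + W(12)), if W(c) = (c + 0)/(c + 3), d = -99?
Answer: -12766/5 ≈ -2553.2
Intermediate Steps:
W(c) = c/(3 + c)
26*(d + W(12)) = 26*(-99 + 12/(3 + 12)) = 26*(-99 + 12/15) = 26*(-99 + 12*(1/15)) = 26*(-99 + ⅘) = 26*(-491/5) = -12766/5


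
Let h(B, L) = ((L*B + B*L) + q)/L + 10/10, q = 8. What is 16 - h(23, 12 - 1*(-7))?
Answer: -597/19 ≈ -31.421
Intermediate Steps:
h(B, L) = 1 + (8 + 2*B*L)/L (h(B, L) = ((L*B + B*L) + 8)/L + 10/10 = ((B*L + B*L) + 8)/L + 10*(⅒) = (2*B*L + 8)/L + 1 = (8 + 2*B*L)/L + 1 = 1 + (8 + 2*B*L)/L)
16 - h(23, 12 - 1*(-7)) = 16 - (1 + 2*23 + 8/(12 - 1*(-7))) = 16 - (1 + 46 + 8/(12 + 7)) = 16 - (1 + 46 + 8/19) = 16 - 1*901/19 = 16 - 901/19 = -597/19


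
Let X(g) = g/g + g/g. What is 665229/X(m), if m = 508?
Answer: 665229/2 ≈ 3.3261e+5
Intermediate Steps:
X(g) = 2 (X(g) = 1 + 1 = 2)
665229/X(m) = 665229/2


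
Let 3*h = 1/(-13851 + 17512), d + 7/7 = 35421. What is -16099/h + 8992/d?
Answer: -1565699629787/8855 ≈ -1.7682e+8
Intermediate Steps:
d = 35420 (d = -1 + 35421 = 35420)
h = 1/10983 (h = 1/(3*(-13851 + 17512)) = (1/3)/3661 = (1/3)*(1/3661) = 1/10983 ≈ 9.1050e-5)
-16099/h + 8992/d = -16099/1/10983 + 8992/35420 = -16099*10983 + 8992*(1/35420) = -176815317 + 2248/8855 = -1565699629787/8855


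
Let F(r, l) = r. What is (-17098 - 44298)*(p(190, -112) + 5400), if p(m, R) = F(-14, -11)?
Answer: -330678856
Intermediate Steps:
p(m, R) = -14
(-17098 - 44298)*(p(190, -112) + 5400) = (-17098 - 44298)*(-14 + 5400) = -61396*5386 = -330678856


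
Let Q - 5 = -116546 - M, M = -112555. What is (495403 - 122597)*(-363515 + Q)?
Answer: -137006577806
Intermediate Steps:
Q = -3986 (Q = 5 + (-116546 - 1*(-112555)) = 5 + (-116546 + 112555) = 5 - 3991 = -3986)
(495403 - 122597)*(-363515 + Q) = (495403 - 122597)*(-363515 - 3986) = 372806*(-367501) = -137006577806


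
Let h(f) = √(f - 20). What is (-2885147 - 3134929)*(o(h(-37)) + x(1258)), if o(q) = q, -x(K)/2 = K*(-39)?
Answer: -590713937424 - 6020076*I*√57 ≈ -5.9071e+11 - 4.5451e+7*I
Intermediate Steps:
x(K) = 78*K (x(K) = -2*K*(-39) = -(-78)*K = 78*K)
h(f) = √(-20 + f)
(-2885147 - 3134929)*(o(h(-37)) + x(1258)) = (-2885147 - 3134929)*(√(-20 - 37) + 78*1258) = -6020076*(√(-57) + 98124) = -6020076*(I*√57 + 98124) = -6020076*(98124 + I*√57) = -590713937424 - 6020076*I*√57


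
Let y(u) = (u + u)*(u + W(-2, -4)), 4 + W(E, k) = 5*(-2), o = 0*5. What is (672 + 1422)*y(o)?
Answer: 0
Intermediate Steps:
o = 0
W(E, k) = -14 (W(E, k) = -4 + 5*(-2) = -4 - 10 = -14)
y(u) = 2*u*(-14 + u) (y(u) = (u + u)*(u - 14) = (2*u)*(-14 + u) = 2*u*(-14 + u))
(672 + 1422)*y(o) = (672 + 1422)*(2*0*(-14 + 0)) = 2094*(2*0*(-14)) = 2094*0 = 0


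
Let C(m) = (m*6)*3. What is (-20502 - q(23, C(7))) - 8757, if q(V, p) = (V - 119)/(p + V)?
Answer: -4359495/149 ≈ -29258.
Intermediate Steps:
C(m) = 18*m (C(m) = (6*m)*3 = 18*m)
q(V, p) = (-119 + V)/(V + p)
(-20502 - q(23, C(7))) - 8757 = (-20502 - (-119 + 23)/(23 + 18*7)) - 8757 = (-20502 - (-96)/(23 + 126)) - 8757 = (-20502 - (-96)/149) - 8757 = (-20502 - 1*(-96/149)) - 8757 = (-20502 + 96/149) - 8757 = -3054702/149 - 8757 = -4359495/149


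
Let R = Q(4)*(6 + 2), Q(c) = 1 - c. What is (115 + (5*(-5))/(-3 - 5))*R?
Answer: -2835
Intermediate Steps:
R = -24 (R = (1 - 1*4)*(6 + 2) = (1 - 4)*8 = -3*8 = -24)
(115 + (5*(-5))/(-3 - 5))*R = (115 + (5*(-5))/(-3 - 5))*(-24) = (115 - 25/(-8))*(-24) = (115 - 25*(-⅛))*(-24) = (115 + 25/8)*(-24) = (945/8)*(-24) = -2835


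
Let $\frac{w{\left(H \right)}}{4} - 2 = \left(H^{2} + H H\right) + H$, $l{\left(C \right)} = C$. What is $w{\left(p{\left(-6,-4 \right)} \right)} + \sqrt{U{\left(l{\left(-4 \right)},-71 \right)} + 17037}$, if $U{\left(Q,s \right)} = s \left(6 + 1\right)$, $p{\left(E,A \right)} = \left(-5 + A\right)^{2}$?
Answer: $52820 + 2 \sqrt{4135} \approx 52949.0$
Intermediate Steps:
$U{\left(Q,s \right)} = 7 s$ ($U{\left(Q,s \right)} = s 7 = 7 s$)
$w{\left(H \right)} = 8 + 4 H + 8 H^{2}$ ($w{\left(H \right)} = 8 + 4 \left(\left(H^{2} + H H\right) + H\right) = 8 + 4 \left(\left(H^{2} + H^{2}\right) + H\right) = 8 + 4 \left(2 H^{2} + H\right) = 8 + 4 \left(H + 2 H^{2}\right) = 8 + \left(4 H + 8 H^{2}\right) = 8 + 4 H + 8 H^{2}$)
$w{\left(p{\left(-6,-4 \right)} \right)} + \sqrt{U{\left(l{\left(-4 \right)},-71 \right)} + 17037} = \left(8 + 4 \left(-5 - 4\right)^{2} + 8 \left(\left(-5 - 4\right)^{2}\right)^{2}\right) + \sqrt{7 \left(-71\right) + 17037} = \left(8 + 4 \left(-9\right)^{2} + 8 \left(\left(-9\right)^{2}\right)^{2}\right) + \sqrt{-497 + 17037} = \left(8 + 4 \cdot 81 + 8 \cdot 81^{2}\right) + \sqrt{16540} = \left(8 + 324 + 8 \cdot 6561\right) + 2 \sqrt{4135} = \left(8 + 324 + 52488\right) + 2 \sqrt{4135} = 52820 + 2 \sqrt{4135}$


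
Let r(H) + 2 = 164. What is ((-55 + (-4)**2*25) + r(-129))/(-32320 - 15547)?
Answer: -507/47867 ≈ -0.010592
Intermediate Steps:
r(H) = 162 (r(H) = -2 + 164 = 162)
((-55 + (-4)**2*25) + r(-129))/(-32320 - 15547) = ((-55 + (-4)**2*25) + 162)/(-32320 - 15547) = ((-55 + 16*25) + 162)/(-47867) = ((-55 + 400) + 162)*(-1/47867) = (345 + 162)*(-1/47867) = 507*(-1/47867) = -507/47867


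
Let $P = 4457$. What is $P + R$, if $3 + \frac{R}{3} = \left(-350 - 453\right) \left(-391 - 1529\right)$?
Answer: $4629728$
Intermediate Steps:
$R = 4625271$ ($R = -9 + 3 \left(-350 - 453\right) \left(-391 - 1529\right) = -9 + 3 \left(\left(-803\right) \left(-1920\right)\right) = -9 + 3 \cdot 1541760 = -9 + 4625280 = 4625271$)
$P + R = 4457 + 4625271 = 4629728$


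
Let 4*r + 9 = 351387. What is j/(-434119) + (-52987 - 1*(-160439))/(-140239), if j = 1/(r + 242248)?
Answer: -30795619846996258/40192336407731585 ≈ -0.76621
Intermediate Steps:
r = 175689/2 (r = -9/4 + (1/4)*351387 = -9/4 + 351387/4 = 175689/2 ≈ 87845.)
j = 2/660185 (j = 1/(175689/2 + 242248) = 1/(660185/2) = 2/660185 ≈ 3.0295e-6)
j/(-434119) + (-52987 - 1*(-160439))/(-140239) = (2/660185)/(-434119) + (-52987 - 1*(-160439))/(-140239) = (2/660185)*(-1/434119) + (-52987 + 160439)*(-1/140239) = -2/286598852015 + 107452*(-1/140239) = -2/286598852015 - 107452/140239 = -30795619846996258/40192336407731585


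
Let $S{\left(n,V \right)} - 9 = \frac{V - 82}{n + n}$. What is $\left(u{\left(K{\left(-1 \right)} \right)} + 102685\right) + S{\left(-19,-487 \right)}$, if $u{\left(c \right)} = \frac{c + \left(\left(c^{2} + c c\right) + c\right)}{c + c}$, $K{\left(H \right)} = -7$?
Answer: $\frac{3902713}{38} \approx 1.027 \cdot 10^{5}$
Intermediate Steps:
$S{\left(n,V \right)} = 9 + \frac{-82 + V}{2 n}$ ($S{\left(n,V \right)} = 9 + \frac{V - 82}{n + n} = 9 + \frac{-82 + V}{2 n}$)
$u{\left(c \right)} = \frac{2 c + 2 c^{2}}{2 c}$ ($u{\left(c \right)} = \frac{c + \left(\left(c^{2} + c^{2}\right) + c\right)}{2 c} = \left(c + \left(2 c^{2} + c\right)\right) \frac{1}{2 c} = \left(c + \left(c + 2 c^{2}\right)\right) \frac{1}{2 c} = \left(2 c + 2 c^{2}\right) \frac{1}{2 c} = \frac{2 c + 2 c^{2}}{2 c}$)
$\left(u{\left(K{\left(-1 \right)} \right)} + 102685\right) + S{\left(-19,-487 \right)} = \left(\left(1 - 7\right) + 102685\right) + \frac{-82 - 487 + 18 \left(-19\right)}{2 \left(-19\right)} = \left(-6 + 102685\right) + \frac{1}{2} \left(- \frac{1}{19}\right) \left(-82 - 487 - 342\right) = 102679 + \frac{1}{2} \left(- \frac{1}{19}\right) \left(-911\right) = 102679 + \frac{911}{38} = \frac{3902713}{38}$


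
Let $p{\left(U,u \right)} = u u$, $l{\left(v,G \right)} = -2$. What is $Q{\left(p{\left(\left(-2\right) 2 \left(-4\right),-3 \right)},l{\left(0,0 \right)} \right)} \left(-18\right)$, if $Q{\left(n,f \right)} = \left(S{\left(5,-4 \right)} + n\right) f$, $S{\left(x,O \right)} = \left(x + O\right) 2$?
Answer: $396$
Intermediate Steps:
$S{\left(x,O \right)} = 2 O + 2 x$ ($S{\left(x,O \right)} = \left(O + x\right) 2 = 2 O + 2 x$)
$p{\left(U,u \right)} = u^{2}$
$Q{\left(n,f \right)} = f \left(2 + n\right)$ ($Q{\left(n,f \right)} = \left(\left(2 \left(-4\right) + 2 \cdot 5\right) + n\right) f = \left(\left(-8 + 10\right) + n\right) f = \left(2 + n\right) f = f \left(2 + n\right)$)
$Q{\left(p{\left(\left(-2\right) 2 \left(-4\right),-3 \right)},l{\left(0,0 \right)} \right)} \left(-18\right) = - 2 \left(2 + \left(-3\right)^{2}\right) \left(-18\right) = - 2 \left(2 + 9\right) \left(-18\right) = \left(-2\right) 11 \left(-18\right) = \left(-22\right) \left(-18\right) = 396$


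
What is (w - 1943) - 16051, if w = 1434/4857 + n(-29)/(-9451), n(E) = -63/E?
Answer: -7984416906829/443733901 ≈ -17994.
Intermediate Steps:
w = 130907765/443733901 (w = 1434/4857 - 63/(-29)/(-9451) = 1434*(1/4857) - 63*(-1/29)*(-1/9451) = 478/1619 + (63/29)*(-1/9451) = 478/1619 - 63/274079 = 130907765/443733901 ≈ 0.29501)
(w - 1943) - 16051 = (130907765/443733901 - 1943) - 16051 = -862044061878/443733901 - 16051 = -7984416906829/443733901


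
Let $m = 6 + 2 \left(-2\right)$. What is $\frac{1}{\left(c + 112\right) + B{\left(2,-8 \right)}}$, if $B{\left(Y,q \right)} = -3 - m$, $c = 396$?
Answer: $\frac{1}{503} \approx 0.0019881$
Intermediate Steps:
$m = 2$ ($m = 6 - 4 = 2$)
$B{\left(Y,q \right)} = -5$ ($B{\left(Y,q \right)} = -3 - 2 = -5$)
$\frac{1}{\left(c + 112\right) + B{\left(2,-8 \right)}} = \frac{1}{\left(396 + 112\right) - 5} = \frac{1}{508 - 5} = \frac{1}{503}$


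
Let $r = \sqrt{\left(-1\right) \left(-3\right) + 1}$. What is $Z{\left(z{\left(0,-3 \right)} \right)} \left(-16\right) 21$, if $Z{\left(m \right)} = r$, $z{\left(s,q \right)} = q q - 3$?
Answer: $-672$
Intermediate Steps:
$z{\left(s,q \right)} = -3 + q^{2}$ ($z{\left(s,q \right)} = q^{2} - 3 = -3 + q^{2}$)
$r = 2$ ($r = \sqrt{3 + 1} = \sqrt{4} = 2$)
$Z{\left(m \right)} = 2$
$Z{\left(z{\left(0,-3 \right)} \right)} \left(-16\right) 21 = 2 \left(-16\right) 21 = \left(-32\right) 21 = -672$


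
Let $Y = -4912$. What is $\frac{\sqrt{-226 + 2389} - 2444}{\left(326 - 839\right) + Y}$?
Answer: $\frac{2444}{5425} - \frac{\sqrt{2163}}{5425} \approx 0.44193$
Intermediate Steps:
$\frac{\sqrt{-226 + 2389} - 2444}{\left(326 - 839\right) + Y} = \frac{\sqrt{-226 + 2389} - 2444}{\left(326 - 839\right) - 4912} = \frac{\sqrt{2163} - 2444}{-513 - 4912} = \frac{-2444 + \sqrt{2163}}{-5425} = \left(-2444 + \sqrt{2163}\right) \left(- \frac{1}{5425}\right) = \frac{2444}{5425} - \frac{\sqrt{2163}}{5425}$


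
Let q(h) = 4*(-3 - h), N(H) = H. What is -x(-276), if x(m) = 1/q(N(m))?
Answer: -1/1092 ≈ -0.00091575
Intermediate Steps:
q(h) = -12 - 4*h
x(m) = 1/(-12 - 4*m)
-x(-276) = -(-1)/(12 + 4*(-276)) = -(-1)/(12 - 1104) = -(-1)/(-1092) = -(-1)*(-1)/1092 = -1*1/1092 = -1/1092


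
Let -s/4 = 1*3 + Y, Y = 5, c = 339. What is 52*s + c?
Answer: -1325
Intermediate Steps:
s = -32 (s = -4*(1*3 + 5) = -4*(3 + 5) = -4*8 = -32)
52*s + c = 52*(-32) + 339 = -1664 + 339 = -1325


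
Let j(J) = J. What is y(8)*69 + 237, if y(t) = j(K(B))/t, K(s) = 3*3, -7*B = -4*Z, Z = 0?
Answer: 2517/8 ≈ 314.63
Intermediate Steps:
B = 0 (B = -(-4)*0/7 = -1/7*0 = 0)
K(s) = 9
y(t) = 9/t
y(8)*69 + 237 = (9/8)*69 + 237 = 621/8 + 237 = 2517/8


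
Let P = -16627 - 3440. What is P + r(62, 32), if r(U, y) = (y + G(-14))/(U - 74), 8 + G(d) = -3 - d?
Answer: -240839/12 ≈ -20070.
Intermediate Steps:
G(d) = -11 - d (G(d) = -8 + (-3 - d) = -11 - d)
P = -20067
r(U, y) = (3 + y)/(-74 + U) (r(U, y) = (y + (-11 - 1*(-14)))/(U - 74) = (y + (-11 + 14))/(-74 + U) = (y + 3)/(-74 + U) = (3 + y)/(-74 + U))
P + r(62, 32) = -20067 + (3 + 32)/(-74 + 62) = -20067 + 35/(-12) = -20067 - 1/12*35 = -20067 - 35/12 = -240839/12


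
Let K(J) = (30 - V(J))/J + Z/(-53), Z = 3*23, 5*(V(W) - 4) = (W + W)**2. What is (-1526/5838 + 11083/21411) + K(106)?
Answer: -67510796948/788674185 ≈ -85.600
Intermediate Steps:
V(W) = 4 + 4*W**2/5 (V(W) = 4 + (W + W)**2/5 = 4 + (2*W)**2/5 = 4 + (4*W**2)/5 = 4 + 4*W**2/5)
Z = 69
K(J) = -69/53 + (26 - 4*J**2/5)/J (K(J) = (30 - (4 + 4*J**2/5))/J + 69/(-53) = (30 + (-4 - 4*J**2/5))/J + 69*(-1/53) = (26 - 4*J**2/5)/J - 69/53 = -69/53 + (26 - 4*J**2/5)/J)
(-1526/5838 + 11083/21411) + K(106) = (-1526/5838 + 11083/21411) + (-69/53 + 26/106 - 4/5*106) = (-1526*1/5838 + 11083*(1/21411)) + (-69/53 + 26*(1/106) - 424/5) = (-109/417 + 11083/21411) + (-69/53 + 13/53 - 424/5) = 762604/2976129 - 22752/265 = -67510796948/788674185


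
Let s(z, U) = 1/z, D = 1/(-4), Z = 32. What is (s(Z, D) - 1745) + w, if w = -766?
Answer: -80351/32 ≈ -2511.0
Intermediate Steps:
D = -¼ ≈ -0.25000
(s(Z, D) - 1745) + w = (1/32 - 1745) - 766 = -55839/32 - 766 = -80351/32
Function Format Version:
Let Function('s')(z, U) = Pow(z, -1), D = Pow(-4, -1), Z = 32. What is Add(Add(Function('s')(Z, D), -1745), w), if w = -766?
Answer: Rational(-80351, 32) ≈ -2511.0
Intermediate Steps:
D = Rational(-1, 4) ≈ -0.25000
Add(Add(Function('s')(Z, D), -1745), w) = Add(Add(Pow(32, -1), -1745), -766) = Add(Add(Rational(1, 32), -1745), -766) = Add(Rational(-55839, 32), -766) = Rational(-80351, 32)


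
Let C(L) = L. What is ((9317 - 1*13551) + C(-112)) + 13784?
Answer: 9438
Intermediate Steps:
((9317 - 1*13551) + C(-112)) + 13784 = ((9317 - 1*13551) - 112) + 13784 = ((9317 - 13551) - 112) + 13784 = (-4234 - 112) + 13784 = -4346 + 13784 = 9438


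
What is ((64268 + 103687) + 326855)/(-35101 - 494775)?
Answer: -247405/264938 ≈ -0.93382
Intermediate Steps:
((64268 + 103687) + 326855)/(-35101 - 494775) = (167955 + 326855)/(-529876) = 494810*(-1/529876) = -247405/264938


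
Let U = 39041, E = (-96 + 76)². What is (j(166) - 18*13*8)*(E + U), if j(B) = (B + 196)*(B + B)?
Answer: 4666343592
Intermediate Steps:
E = 400 (E = (-20)² = 400)
j(B) = 2*B*(196 + B) (j(B) = (196 + B)*(2*B) = 2*B*(196 + B))
(j(166) - 18*13*8)*(E + U) = (2*166*(196 + 166) - 18*13*8)*(400 + 39041) = (2*166*362 - 234*8)*39441 = (120184 - 1872)*39441 = 118312*39441 = 4666343592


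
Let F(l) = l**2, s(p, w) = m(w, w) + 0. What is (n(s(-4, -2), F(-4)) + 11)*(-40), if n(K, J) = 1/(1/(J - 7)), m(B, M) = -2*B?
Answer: -800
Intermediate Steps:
s(p, w) = -2*w (s(p, w) = -2*w + 0 = -2*w)
n(K, J) = -7 + J (n(K, J) = 1/(1/(-7 + J)) = -7 + J)
(n(s(-4, -2), F(-4)) + 11)*(-40) = ((-7 + (-4)**2) + 11)*(-40) = ((-7 + 16) + 11)*(-40) = (9 + 11)*(-40) = 20*(-40) = -800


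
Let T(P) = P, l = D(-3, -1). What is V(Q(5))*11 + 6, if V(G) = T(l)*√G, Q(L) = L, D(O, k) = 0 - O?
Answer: 6 + 33*√5 ≈ 79.790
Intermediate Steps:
D(O, k) = -O
l = 3 (l = -1*(-3) = 3)
V(G) = 3*√G
V(Q(5))*11 + 6 = (3*√5)*11 + 6 = 33*√5 + 6 = 6 + 33*√5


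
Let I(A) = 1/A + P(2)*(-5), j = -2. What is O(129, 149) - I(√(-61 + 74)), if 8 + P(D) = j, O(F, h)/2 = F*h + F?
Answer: 38650 - √13/13 ≈ 38650.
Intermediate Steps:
O(F, h) = 2*F + 2*F*h (O(F, h) = 2*(F*h + F) = 2*(F + F*h) = 2*F + 2*F*h)
P(D) = -10 (P(D) = -8 - 2 = -10)
I(A) = 50 + 1/A (I(A) = 1/A - 10*(-5) = 1/A + 50 = 50 + 1/A)
O(129, 149) - I(√(-61 + 74)) = 2*129*(1 + 149) - (50 + 1/(√(-61 + 74))) = 2*129*150 - (50 + 1/(√13)) = 38700 - (50 + √13/13) = 38700 + (-50 - √13/13) = 38650 - √13/13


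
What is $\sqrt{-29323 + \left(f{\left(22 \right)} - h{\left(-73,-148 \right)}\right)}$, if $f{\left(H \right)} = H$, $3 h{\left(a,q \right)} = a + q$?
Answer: $\frac{i \sqrt{263046}}{3} \approx 170.96 i$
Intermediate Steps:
$h{\left(a,q \right)} = \frac{a}{3} + \frac{q}{3}$ ($h{\left(a,q \right)} = \frac{a + q}{3} = \frac{a}{3} + \frac{q}{3}$)
$\sqrt{-29323 + \left(f{\left(22 \right)} - h{\left(-73,-148 \right)}\right)} = \sqrt{-29323 - \left(-22 - \frac{148}{3} - \frac{73}{3}\right)} = \sqrt{-29323 + \left(22 - \left(- \frac{73}{3} - \frac{148}{3}\right)\right)} = \sqrt{-29323 + \left(22 - - \frac{221}{3}\right)} = \sqrt{-29323 + \left(22 + \frac{221}{3}\right)} = \sqrt{-29323 + \frac{287}{3}} = \sqrt{- \frac{87682}{3}} = \frac{i \sqrt{263046}}{3}$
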